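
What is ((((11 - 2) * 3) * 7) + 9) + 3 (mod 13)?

11 - 2 = 9
9 * 3 = 27 ≡ 1 (mod 13)
1 * 7 = 7
7 + 9 = 16 ≡ 3 (mod 13)
3 + 3 = 6

6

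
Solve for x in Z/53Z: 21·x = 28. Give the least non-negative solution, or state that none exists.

gcd(21, 53) = 1, so a unique solution mod 53 exists.
21⁻¹ ≡ 48 (mod 53).
x ≡ 48·28 ≡ 19 (mod 53).

19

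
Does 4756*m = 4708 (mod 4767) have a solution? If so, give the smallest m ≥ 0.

gcd(4756, 4767) = 1, so a unique solution mod 4767 exists.
4756⁻¹ ≡ 1300 (mod 4767).
m ≡ 1300*4708 ≡ 4339 (mod 4767).

4339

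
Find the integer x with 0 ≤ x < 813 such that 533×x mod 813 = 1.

572

Apply the Euclidean algorithm and back-substitute:
813 = 1*533 + 280
533 = 1*280 + 253
280 = 1*253 + 27
253 = 9*27 + 10
27 = 2*10 + 7
10 = 1*7 + 3
7 = 2*3 + 1
3 = 3*1 + 0
gcd(533, 813) = 1, so the inverse exists.
Back-substitute for 1:
1 = 1*7 − 2*3
  = −2*10 + 3*7
  = 3*27 − 8*10
  = −8*253 + 75*27
  = 75*280 − 83*253
  = −83*533 + 158*280
  = 158*813 − 241*533
So 533⁻¹ ≡ −241 ≡ 572 (mod 813).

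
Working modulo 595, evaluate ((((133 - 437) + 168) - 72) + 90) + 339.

221

133 - 437 = -304 ≡ 291 (mod 595)
291 + 168 = 459
459 - 72 = 387
387 + 90 = 477
477 + 339 = 816 ≡ 221 (mod 595)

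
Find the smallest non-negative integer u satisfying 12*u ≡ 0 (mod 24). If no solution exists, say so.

gcd(12, 24) = 12, and 12 | 0, so solutions exist.
Divide through by 12: 1*u ≡ 0 mod 2.
1⁻¹ ≡ 1 (mod 2).
u ≡ 1*0 ≡ 0 (mod 2).
The smallest non-negative solution is u = 0.

0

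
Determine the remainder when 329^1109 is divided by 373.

202

1109 in binary is 10001010101, i.e. 1109 = 1024 + 64 + 16 + 4 + 1.
329^1 ≡ 329 (mod 373)
329^2 ≡ 329^2 = 108241 ≡ 71 (mod 373)
329^4 ≡ 71^2 = 5041 ≡ 192 (mod 373)
329^8 ≡ 192^2 = 36864 ≡ 310 (mod 373)
329^16 ≡ 310^2 = 96100 ≡ 239 (mod 373)
329^32 ≡ 239^2 = 57121 ≡ 52 (mod 373)
329^64 ≡ 52^2 = 2704 ≡ 93 (mod 373)
329^128 ≡ 93^2 = 8649 ≡ 70 (mod 373)
329^256 ≡ 70^2 = 4900 ≡ 51 (mod 373)
329^512 ≡ 51^2 = 2601 ≡ 363 (mod 373)
329^1024 ≡ 363^2 = 131769 ≡ 100 (mod 373)
329^1109 = 329^1024 * 329^64 * 329^16 * 329^4 * 329^1 ≡ 100 * 93 * 239 * 192 * 329 (mod 373).
Accumulate the product:
100 * 93 = 9300 ≡ 348
348 * 239 = 83172 ≡ 366
366 * 192 = 70272 ≡ 148
148 * 329 = 48692 ≡ 202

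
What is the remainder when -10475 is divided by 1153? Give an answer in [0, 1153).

-10475 = -10*1153 + 1055, so -10475 ≡ 1055 (mod 1153).

1055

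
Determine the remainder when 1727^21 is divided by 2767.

1006

By square-and-multiply:
21 in binary is 10101, i.e. 21 = 16 + 4 + 1.
1727^1 ≡ 1727 (mod 2767)
1727^2 ≡ 1727^2 = 2982529 ≡ 2470 (mod 2767)
1727^4 ≡ 2470^2 = 6100900 ≡ 2432 (mod 2767)
1727^8 ≡ 2432^2 = 5914624 ≡ 1545 (mod 2767)
1727^16 ≡ 1545^2 = 2387025 ≡ 1871 (mod 2767)
1727^21 = 1727^16 × 1727^4 × 1727^1 ≡ 1871 × 2432 × 1727 (mod 2767).
Accumulate the product:
1871 × 2432 = 4550272 ≡ 1324
1324 × 1727 = 2286548 ≡ 1006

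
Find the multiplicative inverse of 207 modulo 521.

297

Apply the Euclidean algorithm and back-substitute:
521 = 2·207 + 107
207 = 1·107 + 100
107 = 1·100 + 7
100 = 14·7 + 2
7 = 3·2 + 1
2 = 2·1 + 0
gcd(207, 521) = 1, so the inverse exists.
Back-substitute for 1:
1 = 1·7 − 3·2
  = −3·100 + 43·7
  = 43·107 − 46·100
  = −46·207 + 89·107
  = 89·521 − 224·207
So 207⁻¹ ≡ −224 ≡ 297 (mod 521).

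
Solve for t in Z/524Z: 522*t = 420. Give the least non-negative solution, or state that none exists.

gcd(522, 524) = 2, and 2 | 420, so solutions exist.
Divide through by 2: 261*t mod 262 = 210.
261⁻¹ ≡ 261 (mod 262).
t ≡ 261*210 ≡ 52 (mod 262).
The smallest non-negative solution is t = 52.

52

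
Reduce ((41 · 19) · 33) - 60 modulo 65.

37

41 · 19 = 779 ≡ 64 (mod 65)
64 · 33 = 2112 ≡ 32 (mod 65)
32 - 60 = -28 ≡ 37 (mod 65)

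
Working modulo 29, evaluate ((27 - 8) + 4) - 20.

27 - 8 = 19
19 + 4 = 23
23 - 20 = 3

3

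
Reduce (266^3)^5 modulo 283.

16

(266)^3 ≡ 181 (mod 283)
(181)^5 ≡ 16 (mod 283)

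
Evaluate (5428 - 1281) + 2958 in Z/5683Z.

1422

5428 - 1281 = 4147
4147 + 2958 = 7105 ≡ 1422 (mod 5683)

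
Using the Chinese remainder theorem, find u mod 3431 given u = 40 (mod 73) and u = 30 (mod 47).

73⁻¹ mod 47: 73·38 ≡ 1 (mod 47), so 73⁻¹ ≡ 38.
u = 40 + 73·((30 − 40)·38 mod 47) = 40 + 73·43 = 3179.
Check: 3179 mod 73 = 40, 3179 mod 47 = 30. ✓

3179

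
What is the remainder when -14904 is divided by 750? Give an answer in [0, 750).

96

-14904 = -20·750 + 96, so -14904 ≡ 96 (mod 750).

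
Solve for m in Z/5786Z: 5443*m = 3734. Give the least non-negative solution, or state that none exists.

gcd(5443, 5786) = 1, so a unique solution mod 5786 exists.
5443⁻¹ ≡ 4757 (mod 5786).
m ≡ 4757*3734 ≡ 5404 (mod 5786).

5404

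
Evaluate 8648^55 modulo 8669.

6460

Using repeated squaring:
8648^1 ≡ 8648 (mod 8669)
8648^2 ≡ 8648^2 = 74787904 ≡ 441 (mod 8669)
8648^4 ≡ 441^2 = 194481 ≡ 3763 (mod 8669)
8648^8 ≡ 3763^2 = 14160169 ≡ 3692 (mod 8669)
8648^16 ≡ 3692^2 = 13630864 ≡ 3196 (mod 8669)
8648^32 ≡ 3196^2 = 10214416 ≡ 2334 (mod 8669)
8648^55 = 8648^32 × 8648^16 × 8648^4 × 8648^2 × 8648^1 ≡ 2334 × 3196 × 3763 × 441 × 8648 (mod 8669).
Accumulate the product:
2334 × 3196 = 7459464 ≡ 4124
4124 × 3763 = 15518612 ≡ 1102
1102 × 441 = 485982 ≡ 518
518 × 8648 = 4479664 ≡ 6460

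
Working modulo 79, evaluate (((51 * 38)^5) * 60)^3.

33

51 * 38 = 1938 ≡ 42 (mod 79)
(42)^5 ≡ 31 (mod 79)
31 * 60 = 1860 ≡ 43 (mod 79)
(43)^3 ≡ 33 (mod 79)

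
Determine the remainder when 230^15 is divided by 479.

323

Compute successive squares:
15 in binary is 1111, i.e. 15 = 8 + 4 + 2 + 1.
230^1 ≡ 230 (mod 479)
230^2 ≡ 230^2 = 52900 ≡ 210 (mod 479)
230^4 ≡ 210^2 = 44100 ≡ 32 (mod 479)
230^8 ≡ 32^2 = 1024 ≡ 66 (mod 479)
230^15 = 230^8 × 230^4 × 230^2 × 230^1 ≡ 66 × 32 × 210 × 230 (mod 479).
Accumulate the product:
66 × 32 = 2112 ≡ 196
196 × 210 = 41160 ≡ 445
445 × 230 = 102350 ≡ 323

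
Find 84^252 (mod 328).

252 in binary is 11111100, i.e. 252 = 128 + 64 + 32 + 16 + 8 + 4.
84^1 ≡ 84 (mod 328)
84^2 ≡ 84^2 = 7056 ≡ 168 (mod 328)
84^4 ≡ 168^2 = 28224 ≡ 16 (mod 328)
84^8 ≡ 16^2 = 256 (mod 328)
84^16 ≡ 256^2 = 65536 ≡ 264 (mod 328)
84^32 ≡ 264^2 = 69696 ≡ 160 (mod 328)
84^64 ≡ 160^2 = 25600 ≡ 16 (mod 328)
84^128 ≡ 16^2 = 256 (mod 328)
84^252 = 84^128 × 84^64 × 84^32 × 84^16 × 84^8 × 84^4 ≡ 256 × 16 × 160 × 264 × 256 × 16 (mod 328).
Accumulate the product:
256 × 16 = 4096 ≡ 160
160 × 160 = 25600 ≡ 16
16 × 264 = 4224 ≡ 288
288 × 256 = 73728 ≡ 256
256 × 16 = 4096 ≡ 160

160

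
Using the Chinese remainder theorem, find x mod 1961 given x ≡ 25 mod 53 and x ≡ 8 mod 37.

1562

53⁻¹ mod 37: 53·7 ≡ 1 (mod 37), so 53⁻¹ ≡ 7.
x = 25 + 53·((8 − 25)·7 mod 37) = 25 + 53·29 = 1562.
Check: 1562 mod 53 = 25, 1562 mod 37 = 8. ✓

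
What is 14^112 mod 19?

17

By square-and-multiply:
14^1 ≡ 14 (mod 19)
14^2 ≡ 14^2 = 196 ≡ 6 (mod 19)
14^4 ≡ 6^2 = 36 ≡ 17 (mod 19)
14^8 ≡ 17^2 = 289 ≡ 4 (mod 19)
14^16 ≡ 4^2 = 16 (mod 19)
14^32 ≡ 16^2 = 256 ≡ 9 (mod 19)
14^64 ≡ 9^2 = 81 ≡ 5 (mod 19)
14^112 = 14^64 * 14^32 * 14^16 ≡ 5 * 9 * 16 (mod 19).
Accumulate the product:
5 * 9 = 45 ≡ 7
7 * 16 = 112 ≡ 17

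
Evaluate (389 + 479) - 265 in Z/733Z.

603

389 + 479 = 868 ≡ 135 (mod 733)
135 - 265 = -130 ≡ 603 (mod 733)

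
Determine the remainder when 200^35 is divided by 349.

294

Using repeated squaring:
35 in binary is 100011, i.e. 35 = 32 + 2 + 1.
200^1 ≡ 200 (mod 349)
200^2 ≡ 200^2 = 40000 ≡ 214 (mod 349)
200^4 ≡ 214^2 = 45796 ≡ 77 (mod 349)
200^8 ≡ 77^2 = 5929 ≡ 345 (mod 349)
200^16 ≡ 345^2 = 119025 ≡ 16 (mod 349)
200^32 ≡ 16^2 = 256 (mod 349)
200^35 = 200^32 * 200^2 * 200^1 ≡ 256 * 214 * 200 (mod 349).
Accumulate the product:
256 * 214 = 54784 ≡ 340
340 * 200 = 68000 ≡ 294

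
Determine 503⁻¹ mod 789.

80

Apply the Euclidean algorithm and back-substitute:
789 = 1*503 + 286
503 = 1*286 + 217
286 = 1*217 + 69
217 = 3*69 + 10
69 = 6*10 + 9
10 = 1*9 + 1
9 = 9*1 + 0
gcd(503, 789) = 1, so the inverse exists.
Bézout: 1 = −51*789 + 80*503.
So 503⁻¹ ≡ 80 (mod 789).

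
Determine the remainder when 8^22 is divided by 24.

16

Compute successive squares:
22 in binary is 10110, i.e. 22 = 16 + 4 + 2.
8^1 ≡ 8 (mod 24)
8^2 ≡ 8^2 = 64 ≡ 16 (mod 24)
8^4 ≡ 16^2 = 256 ≡ 16 (mod 24)
8^8 ≡ 16^2 = 256 ≡ 16 (mod 24)
8^16 ≡ 16^2 = 256 ≡ 16 (mod 24)
8^22 = 8^16 × 8^4 × 8^2 ≡ 16 × 16 × 16 (mod 24).
Accumulate the product:
16 × 16 = 256 ≡ 16
16 × 16 = 256 ≡ 16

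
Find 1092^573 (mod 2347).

2036

573 in binary is 1000111101, i.e. 573 = 512 + 32 + 16 + 8 + 4 + 1.
1092^1 ≡ 1092 (mod 2347)
1092^2 ≡ 1092^2 = 1192464 ≡ 188 (mod 2347)
1092^4 ≡ 188^2 = 35344 ≡ 139 (mod 2347)
1092^8 ≡ 139^2 = 19321 ≡ 545 (mod 2347)
1092^16 ≡ 545^2 = 297025 ≡ 1303 (mod 2347)
1092^32 ≡ 1303^2 = 1697809 ≡ 928 (mod 2347)
1092^64 ≡ 928^2 = 861184 ≡ 2182 (mod 2347)
1092^128 ≡ 2182^2 = 4761124 ≡ 1408 (mod 2347)
1092^256 ≡ 1408^2 = 1982464 ≡ 1596 (mod 2347)
1092^512 ≡ 1596^2 = 2547216 ≡ 721 (mod 2347)
1092^573 = 1092^512 × 1092^32 × 1092^16 × 1092^8 × 1092^4 × 1092^1 ≡ 721 × 928 × 1303 × 545 × 139 × 1092 (mod 2347).
Accumulate the product:
721 × 928 = 669088 ≡ 193
193 × 1303 = 251479 ≡ 350
350 × 545 = 190750 ≡ 643
643 × 139 = 89377 ≡ 191
191 × 1092 = 208572 ≡ 2036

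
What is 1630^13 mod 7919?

7519

13 in binary is 1101, i.e. 13 = 8 + 4 + 1.
1630^1 ≡ 1630 (mod 7919)
1630^2 ≡ 1630^2 = 2656900 ≡ 4035 (mod 7919)
1630^4 ≡ 4035^2 = 16281225 ≡ 7680 (mod 7919)
1630^8 ≡ 7680^2 = 58982400 ≡ 1688 (mod 7919)
1630^13 = 1630^8 × 1630^4 × 1630^1 ≡ 1688 × 7680 × 1630 (mod 7919).
Accumulate the product:
1688 × 7680 = 12963840 ≡ 437
437 × 1630 = 712310 ≡ 7519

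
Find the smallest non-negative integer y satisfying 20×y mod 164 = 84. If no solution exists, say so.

gcd(20, 164) = 4, and 4 | 84, so solutions exist.
Divide through by 4: 5×y mod 41 = 21.
5⁻¹ ≡ 33 (mod 41).
y ≡ 33×21 ≡ 37 (mod 41).
The smallest non-negative solution is y = 37.

37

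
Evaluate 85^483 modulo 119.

85

Using repeated squaring:
85^1 ≡ 85 (mod 119)
85^2 ≡ 85^2 = 7225 ≡ 85 (mod 119)
85^4 ≡ 85^2 = 7225 ≡ 85 (mod 119)
85^8 ≡ 85^2 = 7225 ≡ 85 (mod 119)
85^16 ≡ 85^2 = 7225 ≡ 85 (mod 119)
85^32 ≡ 85^2 = 7225 ≡ 85 (mod 119)
85^64 ≡ 85^2 = 7225 ≡ 85 (mod 119)
85^128 ≡ 85^2 = 7225 ≡ 85 (mod 119)
85^256 ≡ 85^2 = 7225 ≡ 85 (mod 119)
85^483 = 85^256 · 85^128 · 85^64 · 85^32 · 85^2 · 85^1 ≡ 85 · 85 · 85 · 85 · 85 · 85 (mod 119).
Accumulate the product:
85 · 85 = 7225 ≡ 85
85 · 85 = 7225 ≡ 85
85 · 85 = 7225 ≡ 85
85 · 85 = 7225 ≡ 85
85 · 85 = 7225 ≡ 85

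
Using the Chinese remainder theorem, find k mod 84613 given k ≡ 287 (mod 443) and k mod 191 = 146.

443⁻¹ mod 191: 443×119 ≡ 1 (mod 191), so 443⁻¹ ≡ 119.
k = 287 + 443×((146 − 287)×119 mod 191) = 287 + 443×29 = 13134.

13134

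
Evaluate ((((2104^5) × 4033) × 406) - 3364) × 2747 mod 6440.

(2104)^5 ≡ 2144 (mod 6440)
2144 × 4033 = 8646752 ≡ 4272 (mod 6440)
4272 × 406 = 1734432 ≡ 2072 (mod 6440)
2072 - 3364 = -1292 ≡ 5148 (mod 6440)
5148 × 2747 = 14141556 ≡ 5756 (mod 6440)

5756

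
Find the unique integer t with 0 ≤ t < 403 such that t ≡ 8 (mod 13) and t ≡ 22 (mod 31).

13⁻¹ mod 31: 13*12 ≡ 1 (mod 31), so 13⁻¹ ≡ 12.
t = 8 + 13*((22 − 8)*12 mod 31) = 8 + 13*13 = 177.

177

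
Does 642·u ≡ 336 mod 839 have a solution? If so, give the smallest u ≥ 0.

816

gcd(642, 839) = 1, so a unique solution mod 839 exists.
642⁻¹ ≡ 362 (mod 839).
u ≡ 362·336 ≡ 816 (mod 839).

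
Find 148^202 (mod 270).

By square-and-multiply:
202 in binary is 11001010, i.e. 202 = 128 + 64 + 8 + 2.
148^1 ≡ 148 (mod 270)
148^2 ≡ 148^2 = 21904 ≡ 34 (mod 270)
148^4 ≡ 34^2 = 1156 ≡ 76 (mod 270)
148^8 ≡ 76^2 = 5776 ≡ 106 (mod 270)
148^16 ≡ 106^2 = 11236 ≡ 166 (mod 270)
148^32 ≡ 166^2 = 27556 ≡ 16 (mod 270)
148^64 ≡ 16^2 = 256 (mod 270)
148^128 ≡ 256^2 = 65536 ≡ 196 (mod 270)
148^202 = 148^128 × 148^64 × 148^8 × 148^2 ≡ 196 × 256 × 106 × 34 (mod 270).
Accumulate the product:
196 × 256 = 50176 ≡ 226
226 × 106 = 23956 ≡ 196
196 × 34 = 6664 ≡ 184

184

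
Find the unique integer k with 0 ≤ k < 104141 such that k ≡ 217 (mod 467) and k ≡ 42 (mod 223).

467⁻¹ mod 223: 467×85 ≡ 1 (mod 223), so 467⁻¹ ≡ 85.
k = 217 + 467×((42 − 217)×85 mod 223) = 217 + 467×66 = 31039.

31039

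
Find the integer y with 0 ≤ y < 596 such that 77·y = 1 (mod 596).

209

596 = 7·77 + 57
77 = 1·57 + 20
57 = 2·20 + 17
20 = 1·17 + 3
17 = 5·3 + 2
3 = 1·2 + 1
2 = 2·1 + 0
gcd(77, 596) = 1, so the inverse exists.
Bézout: 1 = −27·596 + 209·77.
So 77⁻¹ ≡ 209 (mod 596).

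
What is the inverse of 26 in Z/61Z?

Run the extended Euclidean algorithm:
61 = 2*26 + 9
26 = 2*9 + 8
9 = 1*8 + 1
8 = 8*1 + 0
gcd(26, 61) = 1, so the inverse exists.
Bézout: 1 = 3*61 − 7*26.
So 26⁻¹ ≡ −7 ≡ 54 (mod 61).

54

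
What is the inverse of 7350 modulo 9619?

9123

9619 = 1*7350 + 2269
7350 = 3*2269 + 543
2269 = 4*543 + 97
543 = 5*97 + 58
97 = 1*58 + 39
58 = 1*39 + 19
39 = 2*19 + 1
19 = 19*1 + 0
gcd(7350, 9619) = 1, so the inverse exists.
Back-substitute for 1:
1 = 1*39 − 2*19
  = −2*58 + 3*39
  = 3*97 − 5*58
  = −5*543 + 28*97
  = 28*2269 − 117*543
  = −117*7350 + 379*2269
  = 379*9619 − 496*7350
So 7350⁻¹ ≡ −496 ≡ 9123 (mod 9619).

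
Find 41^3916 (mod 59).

41^1 ≡ 41 (mod 59)
41^2 ≡ 41^2 = 1681 ≡ 29 (mod 59)
41^4 ≡ 29^2 = 841 ≡ 15 (mod 59)
41^8 ≡ 15^2 = 225 ≡ 48 (mod 59)
41^16 ≡ 48^2 = 2304 ≡ 3 (mod 59)
41^32 ≡ 3^2 = 9 (mod 59)
41^64 ≡ 9^2 = 81 ≡ 22 (mod 59)
41^128 ≡ 22^2 = 484 ≡ 12 (mod 59)
41^256 ≡ 12^2 = 144 ≡ 26 (mod 59)
41^512 ≡ 26^2 = 676 ≡ 27 (mod 59)
41^1024 ≡ 27^2 = 729 ≡ 21 (mod 59)
41^2048 ≡ 21^2 = 441 ≡ 28 (mod 59)
41^3916 = 41^2048 * 41^1024 * 41^512 * 41^256 * 41^64 * 41^8 * 41^4 ≡ 28 * 21 * 27 * 26 * 22 * 48 * 15 (mod 59).
Accumulate the product:
28 * 21 = 588 ≡ 57
57 * 27 = 1539 ≡ 5
5 * 26 = 130 ≡ 12
12 * 22 = 264 ≡ 28
28 * 48 = 1344 ≡ 46
46 * 15 = 690 ≡ 41

41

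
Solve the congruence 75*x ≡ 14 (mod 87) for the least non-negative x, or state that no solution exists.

no solution

gcd(75, 87) = 3, and 3 does not divide 14.
So the congruence has no solution.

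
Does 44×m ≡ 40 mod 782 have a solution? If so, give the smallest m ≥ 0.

72

gcd(44, 782) = 2, and 2 | 40, so solutions exist.
Divide through by 2: 22×m ≡ 20 (mod 391).
22⁻¹ ≡ 160 (mod 391).
m ≡ 160×20 ≡ 72 (mod 391).
The smallest non-negative solution is m = 72.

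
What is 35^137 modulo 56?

35

By square-and-multiply:
137 in binary is 10001001, i.e. 137 = 128 + 8 + 1.
35^1 ≡ 35 (mod 56)
35^2 ≡ 35^2 = 1225 ≡ 49 (mod 56)
35^4 ≡ 49^2 = 2401 ≡ 49 (mod 56)
35^8 ≡ 49^2 = 2401 ≡ 49 (mod 56)
35^16 ≡ 49^2 = 2401 ≡ 49 (mod 56)
35^32 ≡ 49^2 = 2401 ≡ 49 (mod 56)
35^64 ≡ 49^2 = 2401 ≡ 49 (mod 56)
35^128 ≡ 49^2 = 2401 ≡ 49 (mod 56)
35^137 = 35^128 * 35^8 * 35^1 ≡ 49 * 49 * 35 (mod 56).
Accumulate the product:
49 * 49 = 2401 ≡ 49
49 * 35 = 1715 ≡ 35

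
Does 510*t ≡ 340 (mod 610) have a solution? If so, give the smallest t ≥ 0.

21

gcd(510, 610) = 10, and 10 | 340, so solutions exist.
Divide through by 10: 51*t ≡ 34 mod 61.
51⁻¹ ≡ 6 (mod 61).
t ≡ 6*34 ≡ 21 (mod 61).
The smallest non-negative solution is t = 21.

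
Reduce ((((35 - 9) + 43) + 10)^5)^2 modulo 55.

35 - 9 = 26
26 + 43 = 69 ≡ 14 (mod 55)
14 + 10 = 24
(24)^5 ≡ 54 (mod 55)
(54)^2 ≡ 1 (mod 55)

1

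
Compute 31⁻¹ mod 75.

75 = 2*31 + 13
31 = 2*13 + 5
13 = 2*5 + 3
5 = 1*3 + 2
3 = 1*2 + 1
2 = 2*1 + 0
gcd(31, 75) = 1, so the inverse exists.
Back-substitute for 1:
1 = 1*3 − 1*2
  = −1*5 + 2*3
  = 2*13 − 5*5
  = −5*31 + 12*13
  = 12*75 − 29*31
So 31⁻¹ ≡ −29 ≡ 46 (mod 75).

46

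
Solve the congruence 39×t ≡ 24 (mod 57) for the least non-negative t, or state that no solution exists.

gcd(39, 57) = 3, and 3 | 24, so solutions exist.
Divide through by 3: 13×t mod 19 = 8.
13⁻¹ ≡ 3 (mod 19).
t ≡ 3×8 ≡ 5 (mod 19).
The smallest non-negative solution is t = 5.

5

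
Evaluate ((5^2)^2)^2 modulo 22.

(5)^2 ≡ 3 (mod 22)
(3)^2 ≡ 9 (mod 22)
(9)^2 ≡ 15 (mod 22)

15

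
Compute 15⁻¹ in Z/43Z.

Run the extended Euclidean algorithm:
43 = 2*15 + 13
15 = 1*13 + 2
13 = 6*2 + 1
2 = 2*1 + 0
gcd(15, 43) = 1, so the inverse exists.
Bézout: 1 = 7*43 − 20*15.
So 15⁻¹ ≡ −20 ≡ 23 (mod 43).

23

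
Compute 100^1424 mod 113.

109

Using repeated squaring:
1424 in binary is 10110010000, i.e. 1424 = 1024 + 256 + 128 + 16.
100^1 ≡ 100 (mod 113)
100^2 ≡ 100^2 = 10000 ≡ 56 (mod 113)
100^4 ≡ 56^2 = 3136 ≡ 85 (mod 113)
100^8 ≡ 85^2 = 7225 ≡ 106 (mod 113)
100^16 ≡ 106^2 = 11236 ≡ 49 (mod 113)
100^32 ≡ 49^2 = 2401 ≡ 28 (mod 113)
100^64 ≡ 28^2 = 784 ≡ 106 (mod 113)
100^128 ≡ 106^2 = 11236 ≡ 49 (mod 113)
100^256 ≡ 49^2 = 2401 ≡ 28 (mod 113)
100^512 ≡ 28^2 = 784 ≡ 106 (mod 113)
100^1024 ≡ 106^2 = 11236 ≡ 49 (mod 113)
100^1424 = 100^1024 · 100^256 · 100^128 · 100^16 ≡ 49 · 28 · 49 · 49 (mod 113).
Accumulate the product:
49 · 28 = 1372 ≡ 16
16 · 49 = 784 ≡ 106
106 · 49 = 5194 ≡ 109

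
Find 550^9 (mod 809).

550^1 ≡ 550 (mod 809)
550^2 ≡ 550^2 = 302500 ≡ 743 (mod 809)
550^4 ≡ 743^2 = 552049 ≡ 311 (mod 809)
550^8 ≡ 311^2 = 96721 ≡ 450 (mod 809)
550^9 = 550^8 × 550^1 ≡ 450 × 550 (mod 809).
450 × 550 = 247500 ≡ 755 (mod 809).

755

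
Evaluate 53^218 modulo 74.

71

Using repeated squaring:
53^1 ≡ 53 (mod 74)
53^2 ≡ 53^2 = 2809 ≡ 71 (mod 74)
53^4 ≡ 71^2 = 5041 ≡ 9 (mod 74)
53^8 ≡ 9^2 = 81 ≡ 7 (mod 74)
53^16 ≡ 7^2 = 49 (mod 74)
53^32 ≡ 49^2 = 2401 ≡ 33 (mod 74)
53^64 ≡ 33^2 = 1089 ≡ 53 (mod 74)
53^128 ≡ 53^2 = 2809 ≡ 71 (mod 74)
53^218 = 53^128 × 53^64 × 53^16 × 53^8 × 53^2 ≡ 71 × 53 × 49 × 7 × 71 (mod 74).
Accumulate the product:
71 × 53 = 3763 ≡ 63
63 × 49 = 3087 ≡ 53
53 × 7 = 371 ≡ 1
1 × 71 = 71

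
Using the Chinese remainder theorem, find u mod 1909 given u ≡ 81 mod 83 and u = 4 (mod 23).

579

83⁻¹ mod 23: 83*5 ≡ 1 (mod 23), so 83⁻¹ ≡ 5.
u = 81 + 83*((4 − 81)*5 mod 23) = 81 + 83*6 = 579.
Check: 579 mod 83 = 81, 579 mod 23 = 4. ✓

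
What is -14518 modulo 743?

-14518 = -20×743 + 342, so -14518 ≡ 342 (mod 743).

342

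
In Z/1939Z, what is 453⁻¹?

458

By the extended Euclidean algorithm:
1939 = 4×453 + 127
453 = 3×127 + 72
127 = 1×72 + 55
72 = 1×55 + 17
55 = 3×17 + 4
17 = 4×4 + 1
4 = 4×1 + 0
gcd(453, 1939) = 1, so the inverse exists.
Bézout: 1 = −107×1939 + 458×453.
So 453⁻¹ ≡ 458 (mod 1939).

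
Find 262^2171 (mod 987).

2171 in binary is 100001111011, i.e. 2171 = 2048 + 64 + 32 + 16 + 8 + 2 + 1.
262^1 ≡ 262 (mod 987)
262^2 ≡ 262^2 = 68644 ≡ 541 (mod 987)
262^4 ≡ 541^2 = 292681 ≡ 529 (mod 987)
262^8 ≡ 529^2 = 279841 ≡ 520 (mod 987)
262^16 ≡ 520^2 = 270400 ≡ 949 (mod 987)
262^32 ≡ 949^2 = 900601 ≡ 457 (mod 987)
262^64 ≡ 457^2 = 208849 ≡ 592 (mod 987)
262^128 ≡ 592^2 = 350464 ≡ 79 (mod 987)
262^256 ≡ 79^2 = 6241 ≡ 319 (mod 987)
262^512 ≡ 319^2 = 101761 ≡ 100 (mod 987)
262^1024 ≡ 100^2 = 10000 ≡ 130 (mod 987)
262^2048 ≡ 130^2 = 16900 ≡ 121 (mod 987)
262^2171 = 262^2048 * 262^64 * 262^32 * 262^16 * 262^8 * 262^2 * 262^1 ≡ 121 * 592 * 457 * 949 * 520 * 541 * 262 (mod 987).
Accumulate the product:
121 * 592 = 71632 ≡ 568
568 * 457 = 259576 ≡ 982
982 * 949 = 931918 ≡ 190
190 * 520 = 98800 ≡ 100
100 * 541 = 54100 ≡ 802
802 * 262 = 210124 ≡ 880

880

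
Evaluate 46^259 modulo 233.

By square-and-multiply:
46^1 ≡ 46 (mod 233)
46^2 ≡ 46^2 = 2116 ≡ 19 (mod 233)
46^4 ≡ 19^2 = 361 ≡ 128 (mod 233)
46^8 ≡ 128^2 = 16384 ≡ 74 (mod 233)
46^16 ≡ 74^2 = 5476 ≡ 117 (mod 233)
46^32 ≡ 117^2 = 13689 ≡ 175 (mod 233)
46^64 ≡ 175^2 = 30625 ≡ 102 (mod 233)
46^128 ≡ 102^2 = 10404 ≡ 152 (mod 233)
46^256 ≡ 152^2 = 23104 ≡ 37 (mod 233)
46^259 = 46^256 · 46^2 · 46^1 ≡ 37 · 19 · 46 (mod 233).
Accumulate the product:
37 · 19 = 703 ≡ 4
4 · 46 = 184

184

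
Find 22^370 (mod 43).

By square-and-multiply:
370 in binary is 101110010, i.e. 370 = 256 + 64 + 32 + 16 + 2.
22^1 ≡ 22 (mod 43)
22^2 ≡ 22^2 = 484 ≡ 11 (mod 43)
22^4 ≡ 11^2 = 121 ≡ 35 (mod 43)
22^8 ≡ 35^2 = 1225 ≡ 21 (mod 43)
22^16 ≡ 21^2 = 441 ≡ 11 (mod 43)
22^32 ≡ 11^2 = 121 ≡ 35 (mod 43)
22^64 ≡ 35^2 = 1225 ≡ 21 (mod 43)
22^128 ≡ 21^2 = 441 ≡ 11 (mod 43)
22^256 ≡ 11^2 = 121 ≡ 35 (mod 43)
22^370 = 22^256 × 22^64 × 22^32 × 22^16 × 22^2 ≡ 35 × 21 × 35 × 11 × 11 (mod 43).
Accumulate the product:
35 × 21 = 735 ≡ 4
4 × 35 = 140 ≡ 11
11 × 11 = 121 ≡ 35
35 × 11 = 385 ≡ 41

41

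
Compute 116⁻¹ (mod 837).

368

Apply the Euclidean algorithm and back-substitute:
837 = 7*116 + 25
116 = 4*25 + 16
25 = 1*16 + 9
16 = 1*9 + 7
9 = 1*7 + 2
7 = 3*2 + 1
2 = 2*1 + 0
gcd(116, 837) = 1, so the inverse exists.
Bézout: 1 = −51*837 + 368*116.
So 116⁻¹ ≡ 368 (mod 837).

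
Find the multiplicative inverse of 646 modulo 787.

Apply the Euclidean algorithm and back-substitute:
787 = 1×646 + 141
646 = 4×141 + 82
141 = 1×82 + 59
82 = 1×59 + 23
59 = 2×23 + 13
23 = 1×13 + 10
13 = 1×10 + 3
10 = 3×3 + 1
3 = 3×1 + 0
gcd(646, 787) = 1, so the inverse exists.
Back-substitute for 1:
1 = 1×10 − 3×3
  = −3×13 + 4×10
  = 4×23 − 7×13
  = −7×59 + 18×23
  = 18×82 − 25×59
  = −25×141 + 43×82
  = 43×646 − 197×141
  = −197×787 + 240×646
So 646⁻¹ ≡ 240 (mod 787).

240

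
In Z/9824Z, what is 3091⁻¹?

731

9824 = 3*3091 + 551
3091 = 5*551 + 336
551 = 1*336 + 215
336 = 1*215 + 121
215 = 1*121 + 94
121 = 1*94 + 27
94 = 3*27 + 13
27 = 2*13 + 1
13 = 13*1 + 0
gcd(3091, 9824) = 1, so the inverse exists.
Bézout: 1 = −230*9824 + 731*3091.
So 3091⁻¹ ≡ 731 (mod 9824).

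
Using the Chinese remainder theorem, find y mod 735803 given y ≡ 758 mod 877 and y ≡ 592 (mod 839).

877⁻¹ mod 839: 877·552 ≡ 1 (mod 839), so 877⁻¹ ≡ 552.
y = 758 + 877·((592 − 758)·552 mod 839) = 758 + 877·658 = 577824.

577824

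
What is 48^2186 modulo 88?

By square-and-multiply:
2186 in binary is 100010001010, i.e. 2186 = 2048 + 128 + 8 + 2.
48^1 ≡ 48 (mod 88)
48^2 ≡ 48^2 = 2304 ≡ 16 (mod 88)
48^4 ≡ 16^2 = 256 ≡ 80 (mod 88)
48^8 ≡ 80^2 = 6400 ≡ 64 (mod 88)
48^16 ≡ 64^2 = 4096 ≡ 48 (mod 88)
48^32 ≡ 48^2 = 2304 ≡ 16 (mod 88)
48^64 ≡ 16^2 = 256 ≡ 80 (mod 88)
48^128 ≡ 80^2 = 6400 ≡ 64 (mod 88)
48^256 ≡ 64^2 = 4096 ≡ 48 (mod 88)
48^512 ≡ 48^2 = 2304 ≡ 16 (mod 88)
48^1024 ≡ 16^2 = 256 ≡ 80 (mod 88)
48^2048 ≡ 80^2 = 6400 ≡ 64 (mod 88)
48^2186 = 48^2048 · 48^128 · 48^8 · 48^2 ≡ 64 · 64 · 64 · 16 (mod 88).
Accumulate the product:
64 · 64 = 4096 ≡ 48
48 · 64 = 3072 ≡ 80
80 · 16 = 1280 ≡ 48

48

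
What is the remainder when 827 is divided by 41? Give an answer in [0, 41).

827 = 20×41 + 7, so 827 ≡ 7 (mod 41).

7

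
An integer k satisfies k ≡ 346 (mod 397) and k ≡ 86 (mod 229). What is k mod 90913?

88480

397⁻¹ mod 229: 397·15 ≡ 1 (mod 229), so 397⁻¹ ≡ 15.
k = 346 + 397·((86 − 346)·15 mod 229) = 346 + 397·222 = 88480.
Check: 88480 mod 397 = 346, 88480 mod 229 = 86. ✓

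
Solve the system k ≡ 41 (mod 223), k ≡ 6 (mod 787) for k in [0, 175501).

58244

223⁻¹ mod 787: 223*60 ≡ 1 (mod 787), so 223⁻¹ ≡ 60.
k = 41 + 223*((6 − 41)*60 mod 787) = 41 + 223*261 = 58244.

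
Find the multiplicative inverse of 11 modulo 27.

5

27 = 2·11 + 5
11 = 2·5 + 1
5 = 5·1 + 0
gcd(11, 27) = 1, so the inverse exists.
Bézout: 1 = −2·27 + 5·11.
So 11⁻¹ ≡ 5 (mod 27).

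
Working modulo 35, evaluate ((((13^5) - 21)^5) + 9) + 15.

(13)^5 ≡ 13 (mod 35)
13 - 21 = -8 ≡ 27 (mod 35)
(27)^5 ≡ 27 (mod 35)
27 + 9 = 36 ≡ 1 (mod 35)
1 + 15 = 16

16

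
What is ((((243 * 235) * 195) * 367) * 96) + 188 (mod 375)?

263

243 * 235 = 57105 ≡ 105 (mod 375)
105 * 195 = 20475 ≡ 225 (mod 375)
225 * 367 = 82575 ≡ 75 (mod 375)
75 * 96 = 7200 ≡ 75 (mod 375)
75 + 188 = 263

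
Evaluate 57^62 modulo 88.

81

Using repeated squaring:
62 in binary is 111110, i.e. 62 = 32 + 16 + 8 + 4 + 2.
57^1 ≡ 57 (mod 88)
57^2 ≡ 57^2 = 3249 ≡ 81 (mod 88)
57^4 ≡ 81^2 = 6561 ≡ 49 (mod 88)
57^8 ≡ 49^2 = 2401 ≡ 25 (mod 88)
57^16 ≡ 25^2 = 625 ≡ 9 (mod 88)
57^32 ≡ 9^2 = 81 (mod 88)
57^62 = 57^32 × 57^16 × 57^8 × 57^4 × 57^2 ≡ 81 × 9 × 25 × 49 × 81 (mod 88).
Accumulate the product:
81 × 9 = 729 ≡ 25
25 × 25 = 625 ≡ 9
9 × 49 = 441 ≡ 1
1 × 81 = 81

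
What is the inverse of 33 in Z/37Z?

Run the extended Euclidean algorithm:
37 = 1*33 + 4
33 = 8*4 + 1
4 = 4*1 + 0
gcd(33, 37) = 1, so the inverse exists.
Bézout: 1 = −8*37 + 9*33.
So 33⁻¹ ≡ 9 (mod 37).

9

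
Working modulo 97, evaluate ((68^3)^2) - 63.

(68)^3 ≡ 55 (mod 97)
(55)^2 ≡ 18 (mod 97)
18 - 63 = -45 ≡ 52 (mod 97)

52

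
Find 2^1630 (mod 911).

516

By square-and-multiply:
2^1 ≡ 2 (mod 911)
2^2 ≡ 2^2 = 4 (mod 911)
2^4 ≡ 4^2 = 16 (mod 911)
2^8 ≡ 16^2 = 256 (mod 911)
2^16 ≡ 256^2 = 65536 ≡ 855 (mod 911)
2^32 ≡ 855^2 = 731025 ≡ 403 (mod 911)
2^64 ≡ 403^2 = 162409 ≡ 251 (mod 911)
2^128 ≡ 251^2 = 63001 ≡ 142 (mod 911)
2^256 ≡ 142^2 = 20164 ≡ 122 (mod 911)
2^512 ≡ 122^2 = 14884 ≡ 308 (mod 911)
2^1024 ≡ 308^2 = 94864 ≡ 120 (mod 911)
2^1630 = 2^1024 × 2^512 × 2^64 × 2^16 × 2^8 × 2^4 × 2^2 ≡ 120 × 308 × 251 × 855 × 256 × 16 × 4 (mod 911).
Accumulate the product:
120 × 308 = 36960 ≡ 520
520 × 251 = 130520 ≡ 247
247 × 855 = 211185 ≡ 744
744 × 256 = 190464 ≡ 65
65 × 16 = 1040 ≡ 129
129 × 4 = 516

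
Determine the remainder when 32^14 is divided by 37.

28

14 in binary is 1110, i.e. 14 = 8 + 4 + 2.
32^1 ≡ 32 (mod 37)
32^2 ≡ 32^2 = 1024 ≡ 25 (mod 37)
32^4 ≡ 25^2 = 625 ≡ 33 (mod 37)
32^8 ≡ 33^2 = 1089 ≡ 16 (mod 37)
32^14 = 32^8 * 32^4 * 32^2 ≡ 16 * 33 * 25 (mod 37).
Accumulate the product:
16 * 33 = 528 ≡ 10
10 * 25 = 250 ≡ 28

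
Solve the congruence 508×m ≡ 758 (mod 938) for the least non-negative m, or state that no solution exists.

284

gcd(508, 938) = 2, and 2 | 758, so solutions exist.
Divide through by 2: 254×m mod 469 = 379.
254⁻¹ ≡ 445 (mod 469).
m ≡ 445×379 ≡ 284 (mod 469).
The smallest non-negative solution is m = 284.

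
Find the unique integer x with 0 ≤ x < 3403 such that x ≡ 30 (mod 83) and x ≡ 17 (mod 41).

83⁻¹ mod 41: 83×1 ≡ 1 (mod 41), so 83⁻¹ ≡ 1.
x = 30 + 83×((17 − 30)×1 mod 41) = 30 + 83×28 = 2354.

2354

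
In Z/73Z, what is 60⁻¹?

28

73 = 1×60 + 13
60 = 4×13 + 8
13 = 1×8 + 5
8 = 1×5 + 3
5 = 1×3 + 2
3 = 1×2 + 1
2 = 2×1 + 0
gcd(60, 73) = 1, so the inverse exists.
Back-substitute for 1:
1 = 1×3 − 1×2
  = −1×5 + 2×3
  = 2×8 − 3×5
  = −3×13 + 5×8
  = 5×60 − 23×13
  = −23×73 + 28×60
So 60⁻¹ ≡ 28 (mod 73).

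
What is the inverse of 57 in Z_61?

15

By the extended Euclidean algorithm:
61 = 1*57 + 4
57 = 14*4 + 1
4 = 4*1 + 0
gcd(57, 61) = 1, so the inverse exists.
Bézout: 1 = −14*61 + 15*57.
So 57⁻¹ ≡ 15 (mod 61).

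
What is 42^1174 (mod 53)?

Compute successive squares:
1174 in binary is 10010010110, i.e. 1174 = 1024 + 128 + 16 + 4 + 2.
42^1 ≡ 42 (mod 53)
42^2 ≡ 42^2 = 1764 ≡ 15 (mod 53)
42^4 ≡ 15^2 = 225 ≡ 13 (mod 53)
42^8 ≡ 13^2 = 169 ≡ 10 (mod 53)
42^16 ≡ 10^2 = 100 ≡ 47 (mod 53)
42^32 ≡ 47^2 = 2209 ≡ 36 (mod 53)
42^64 ≡ 36^2 = 1296 ≡ 24 (mod 53)
42^128 ≡ 24^2 = 576 ≡ 46 (mod 53)
42^256 ≡ 46^2 = 2116 ≡ 49 (mod 53)
42^512 ≡ 49^2 = 2401 ≡ 16 (mod 53)
42^1024 ≡ 16^2 = 256 ≡ 44 (mod 53)
42^1174 = 42^1024 × 42^128 × 42^16 × 42^4 × 42^2 ≡ 44 × 46 × 47 × 13 × 15 (mod 53).
Accumulate the product:
44 × 46 = 2024 ≡ 10
10 × 47 = 470 ≡ 46
46 × 13 = 598 ≡ 15
15 × 15 = 225 ≡ 13

13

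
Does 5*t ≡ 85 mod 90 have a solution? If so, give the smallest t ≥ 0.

gcd(5, 90) = 5, and 5 | 85, so solutions exist.
Divide through by 5: 1*t ≡ 17 (mod 18).
1⁻¹ ≡ 1 (mod 18).
t ≡ 1*17 ≡ 17 (mod 18).
The smallest non-negative solution is t = 17.

17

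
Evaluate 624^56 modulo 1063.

By square-and-multiply:
56 in binary is 111000, i.e. 56 = 32 + 16 + 8.
624^1 ≡ 624 (mod 1063)
624^2 ≡ 624^2 = 389376 ≡ 318 (mod 1063)
624^4 ≡ 318^2 = 101124 ≡ 139 (mod 1063)
624^8 ≡ 139^2 = 19321 ≡ 187 (mod 1063)
624^16 ≡ 187^2 = 34969 ≡ 953 (mod 1063)
624^32 ≡ 953^2 = 908209 ≡ 407 (mod 1063)
624^56 = 624^32 · 624^16 · 624^8 ≡ 407 · 953 · 187 (mod 1063).
Accumulate the product:
407 · 953 = 387871 ≡ 939
939 · 187 = 175593 ≡ 198

198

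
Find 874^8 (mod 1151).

Using repeated squaring:
874^1 ≡ 874 (mod 1151)
874^2 ≡ 874^2 = 763876 ≡ 763 (mod 1151)
874^4 ≡ 763^2 = 582169 ≡ 914 (mod 1151)
874^8 ≡ 914^2 = 835396 ≡ 921 (mod 1151)
So 874^8 ≡ 921 (mod 1151).

921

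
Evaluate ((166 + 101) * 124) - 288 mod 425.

166 + 101 = 267
267 * 124 = 33108 ≡ 383 (mod 425)
383 - 288 = 95

95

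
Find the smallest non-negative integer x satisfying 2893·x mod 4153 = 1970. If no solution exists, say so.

gcd(2893, 4153) = 1, so a unique solution mod 4153 exists.
2893⁻¹ ≡ 913 (mod 4153).
x ≡ 913·1970 ≡ 361 (mod 4153).

361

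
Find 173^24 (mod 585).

1

By square-and-multiply:
24 in binary is 11000, i.e. 24 = 16 + 8.
173^1 ≡ 173 (mod 585)
173^2 ≡ 173^2 = 29929 ≡ 94 (mod 585)
173^4 ≡ 94^2 = 8836 ≡ 61 (mod 585)
173^8 ≡ 61^2 = 3721 ≡ 211 (mod 585)
173^16 ≡ 211^2 = 44521 ≡ 61 (mod 585)
173^24 = 173^16 * 173^8 ≡ 61 * 211 (mod 585).
61 * 211 = 12871 ≡ 1 (mod 585).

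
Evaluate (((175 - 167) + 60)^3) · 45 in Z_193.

31

175 - 167 = 8
8 + 60 = 68
(68)^3 ≡ 35 (mod 193)
35 · 45 = 1575 ≡ 31 (mod 193)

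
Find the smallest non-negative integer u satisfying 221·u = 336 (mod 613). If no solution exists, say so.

gcd(221, 613) = 1, so a unique solution mod 613 exists.
221⁻¹ ≡ 233 (mod 613).
u ≡ 233·336 ≡ 437 (mod 613).

437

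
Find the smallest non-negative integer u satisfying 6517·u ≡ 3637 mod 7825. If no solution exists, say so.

6536

gcd(6517, 7825) = 1, so a unique solution mod 7825 exists.
6517⁻¹ ≡ 5103 (mod 7825).
u ≡ 5103·3637 ≡ 6536 (mod 7825).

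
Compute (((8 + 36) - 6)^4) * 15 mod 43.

8 + 36 = 44 ≡ 1 (mod 43)
1 - 6 = -5 ≡ 38 (mod 43)
(38)^4 ≡ 23 (mod 43)
23 * 15 = 345 ≡ 1 (mod 43)

1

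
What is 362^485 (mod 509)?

Using repeated squaring:
362^1 ≡ 362 (mod 509)
362^2 ≡ 362^2 = 131044 ≡ 231 (mod 509)
362^4 ≡ 231^2 = 53361 ≡ 425 (mod 509)
362^8 ≡ 425^2 = 180625 ≡ 439 (mod 509)
362^16 ≡ 439^2 = 192721 ≡ 319 (mod 509)
362^32 ≡ 319^2 = 101761 ≡ 470 (mod 509)
362^64 ≡ 470^2 = 220900 ≡ 503 (mod 509)
362^128 ≡ 503^2 = 253009 ≡ 36 (mod 509)
362^256 ≡ 36^2 = 1296 ≡ 278 (mod 509)
362^485 = 362^256 · 362^128 · 362^64 · 362^32 · 362^4 · 362^1 ≡ 278 · 36 · 503 · 470 · 425 · 362 (mod 509).
Accumulate the product:
278 · 36 = 10008 ≡ 337
337 · 503 = 169511 ≡ 14
14 · 470 = 6580 ≡ 472
472 · 425 = 200600 ≡ 54
54 · 362 = 19548 ≡ 206

206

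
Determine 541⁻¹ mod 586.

Apply the Euclidean algorithm and back-substitute:
586 = 1·541 + 45
541 = 12·45 + 1
45 = 45·1 + 0
gcd(541, 586) = 1, so the inverse exists.
Back-substitute for 1:
1 = 1·541 − 12·45
  = −12·586 + 13·541
So 541⁻¹ ≡ 13 (mod 586).

13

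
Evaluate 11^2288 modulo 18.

13

Using repeated squaring:
2288 in binary is 100011110000, i.e. 2288 = 2048 + 128 + 64 + 32 + 16.
11^1 ≡ 11 (mod 18)
11^2 ≡ 11^2 = 121 ≡ 13 (mod 18)
11^4 ≡ 13^2 = 169 ≡ 7 (mod 18)
11^8 ≡ 7^2 = 49 ≡ 13 (mod 18)
11^16 ≡ 13^2 = 169 ≡ 7 (mod 18)
11^32 ≡ 7^2 = 49 ≡ 13 (mod 18)
11^64 ≡ 13^2 = 169 ≡ 7 (mod 18)
11^128 ≡ 7^2 = 49 ≡ 13 (mod 18)
11^256 ≡ 13^2 = 169 ≡ 7 (mod 18)
11^512 ≡ 7^2 = 49 ≡ 13 (mod 18)
11^1024 ≡ 13^2 = 169 ≡ 7 (mod 18)
11^2048 ≡ 7^2 = 49 ≡ 13 (mod 18)
11^2288 = 11^2048 × 11^128 × 11^64 × 11^32 × 11^16 ≡ 13 × 13 × 7 × 13 × 7 (mod 18).
Accumulate the product:
13 × 13 = 169 ≡ 7
7 × 7 = 49 ≡ 13
13 × 13 = 169 ≡ 7
7 × 7 = 49 ≡ 13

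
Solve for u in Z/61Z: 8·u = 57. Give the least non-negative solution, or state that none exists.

gcd(8, 61) = 1, so a unique solution mod 61 exists.
8⁻¹ ≡ 23 (mod 61).
u ≡ 23·57 ≡ 30 (mod 61).

30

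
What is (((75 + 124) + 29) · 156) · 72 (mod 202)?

142

75 + 124 = 199
199 + 29 = 228 ≡ 26 (mod 202)
26 · 156 = 4056 ≡ 16 (mod 202)
16 · 72 = 1152 ≡ 142 (mod 202)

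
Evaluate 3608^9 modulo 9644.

Compute successive squares:
9 in binary is 1001, i.e. 9 = 8 + 1.
3608^1 ≡ 3608 (mod 9644)
3608^2 ≡ 3608^2 = 13017664 ≡ 7908 (mod 9644)
3608^4 ≡ 7908^2 = 62536464 ≡ 4768 (mod 9644)
3608^8 ≡ 4768^2 = 22733824 ≡ 2916 (mod 9644)
3608^9 = 3608^8 · 3608^1 ≡ 2916 · 3608 (mod 9644).
2916 · 3608 = 10520928 ≡ 8968 (mod 9644).

8968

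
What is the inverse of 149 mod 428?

293

428 = 2×149 + 130
149 = 1×130 + 19
130 = 6×19 + 16
19 = 1×16 + 3
16 = 5×3 + 1
3 = 3×1 + 0
gcd(149, 428) = 1, so the inverse exists.
Back-substitute for 1:
1 = 1×16 − 5×3
  = −5×19 + 6×16
  = 6×130 − 41×19
  = −41×149 + 47×130
  = 47×428 − 135×149
So 149⁻¹ ≡ −135 ≡ 293 (mod 428).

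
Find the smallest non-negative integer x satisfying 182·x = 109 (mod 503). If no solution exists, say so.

31

gcd(182, 503) = 1, so a unique solution mod 503 exists.
182⁻¹ ≡ 351 (mod 503).
x ≡ 351·109 ≡ 31 (mod 503).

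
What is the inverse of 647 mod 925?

183

By the extended Euclidean algorithm:
925 = 1*647 + 278
647 = 2*278 + 91
278 = 3*91 + 5
91 = 18*5 + 1
5 = 5*1 + 0
gcd(647, 925) = 1, so the inverse exists.
Back-substitute for 1:
1 = 1*91 − 18*5
  = −18*278 + 55*91
  = 55*647 − 128*278
  = −128*925 + 183*647
So 647⁻¹ ≡ 183 (mod 925).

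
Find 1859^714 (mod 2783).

121

Compute successive squares:
1859^1 ≡ 1859 (mod 2783)
1859^2 ≡ 1859^2 = 3455881 ≡ 2178 (mod 2783)
1859^4 ≡ 2178^2 = 4743684 ≡ 1452 (mod 2783)
1859^8 ≡ 1452^2 = 2108304 ≡ 1573 (mod 2783)
1859^16 ≡ 1573^2 = 2474329 ≡ 242 (mod 2783)
1859^32 ≡ 242^2 = 58564 ≡ 121 (mod 2783)
1859^64 ≡ 121^2 = 14641 ≡ 726 (mod 2783)
1859^128 ≡ 726^2 = 527076 ≡ 1089 (mod 2783)
1859^256 ≡ 1089^2 = 1185921 ≡ 363 (mod 2783)
1859^512 ≡ 363^2 = 131769 ≡ 968 (mod 2783)
1859^714 = 1859^512 * 1859^128 * 1859^64 * 1859^8 * 1859^2 ≡ 968 * 1089 * 726 * 1573 * 2178 (mod 2783).
Accumulate the product:
968 * 1089 = 1054152 ≡ 2178
2178 * 726 = 1581228 ≡ 484
484 * 1573 = 761332 ≡ 1573
1573 * 2178 = 3425994 ≡ 121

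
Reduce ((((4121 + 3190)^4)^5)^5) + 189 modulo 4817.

204

4121 + 3190 = 7311 ≡ 2494 (mod 4817)
(2494)^4 ≡ 4473 (mod 4817)
(4473)^5 ≡ 324 (mod 4817)
(324)^5 ≡ 15 (mod 4817)
15 + 189 = 204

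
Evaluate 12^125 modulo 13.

By square-and-multiply:
125 in binary is 1111101, i.e. 125 = 64 + 32 + 16 + 8 + 4 + 1.
12^1 ≡ 12 (mod 13)
12^2 ≡ 12^2 = 144 ≡ 1 (mod 13)
12^4 ≡ 1^2 = 1 (mod 13)
12^8 ≡ 1^2 = 1 (mod 13)
12^16 ≡ 1^2 = 1 (mod 13)
12^32 ≡ 1^2 = 1 (mod 13)
12^64 ≡ 1^2 = 1 (mod 13)
12^125 = 12^64 * 12^32 * 12^16 * 12^8 * 12^4 * 12^1 ≡ 1 * 1 * 1 * 1 * 1 * 12 (mod 13).
Accumulate the product:
1 * 1 = 1
1 * 1 = 1
1 * 1 = 1
1 * 1 = 1
1 * 12 = 12

12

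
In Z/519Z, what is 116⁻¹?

519 = 4·116 + 55
116 = 2·55 + 6
55 = 9·6 + 1
6 = 6·1 + 0
gcd(116, 519) = 1, so the inverse exists.
Back-substitute for 1:
1 = 1·55 − 9·6
  = −9·116 + 19·55
  = 19·519 − 85·116
So 116⁻¹ ≡ −85 ≡ 434 (mod 519).

434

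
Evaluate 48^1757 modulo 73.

12

Using repeated squaring:
1757 in binary is 11011011101, i.e. 1757 = 1024 + 512 + 128 + 64 + 16 + 8 + 4 + 1.
48^1 ≡ 48 (mod 73)
48^2 ≡ 48^2 = 2304 ≡ 41 (mod 73)
48^4 ≡ 41^2 = 1681 ≡ 2 (mod 73)
48^8 ≡ 2^2 = 4 (mod 73)
48^16 ≡ 4^2 = 16 (mod 73)
48^32 ≡ 16^2 = 256 ≡ 37 (mod 73)
48^64 ≡ 37^2 = 1369 ≡ 55 (mod 73)
48^128 ≡ 55^2 = 3025 ≡ 32 (mod 73)
48^256 ≡ 32^2 = 1024 ≡ 2 (mod 73)
48^512 ≡ 2^2 = 4 (mod 73)
48^1024 ≡ 4^2 = 16 (mod 73)
48^1757 = 48^1024 × 48^512 × 48^128 × 48^64 × 48^16 × 48^8 × 48^4 × 48^1 ≡ 16 × 4 × 32 × 55 × 16 × 4 × 2 × 48 (mod 73).
Accumulate the product:
16 × 4 = 64
64 × 32 = 2048 ≡ 4
4 × 55 = 220 ≡ 1
1 × 16 = 16
16 × 4 = 64
64 × 2 = 128 ≡ 55
55 × 48 = 2640 ≡ 12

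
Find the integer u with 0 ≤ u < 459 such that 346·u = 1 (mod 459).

Apply the Euclidean algorithm and back-substitute:
459 = 1·346 + 113
346 = 3·113 + 7
113 = 16·7 + 1
7 = 7·1 + 0
gcd(346, 459) = 1, so the inverse exists.
Back-substitute for 1:
1 = 1·113 − 16·7
  = −16·346 + 49·113
  = 49·459 − 65·346
So 346⁻¹ ≡ −65 ≡ 394 (mod 459).

394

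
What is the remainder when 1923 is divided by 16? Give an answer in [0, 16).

3

1923 = 120*16 + 3, so 1923 ≡ 3 (mod 16).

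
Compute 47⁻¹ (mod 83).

53

Run the extended Euclidean algorithm:
83 = 1·47 + 36
47 = 1·36 + 11
36 = 3·11 + 3
11 = 3·3 + 2
3 = 1·2 + 1
2 = 2·1 + 0
gcd(47, 83) = 1, so the inverse exists.
Back-substitute for 1:
1 = 1·3 − 1·2
  = −1·11 + 4·3
  = 4·36 − 13·11
  = −13·47 + 17·36
  = 17·83 − 30·47
So 47⁻¹ ≡ −30 ≡ 53 (mod 83).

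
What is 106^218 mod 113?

Using repeated squaring:
106^1 ≡ 106 (mod 113)
106^2 ≡ 106^2 = 11236 ≡ 49 (mod 113)
106^4 ≡ 49^2 = 2401 ≡ 28 (mod 113)
106^8 ≡ 28^2 = 784 ≡ 106 (mod 113)
106^16 ≡ 106^2 = 11236 ≡ 49 (mod 113)
106^32 ≡ 49^2 = 2401 ≡ 28 (mod 113)
106^64 ≡ 28^2 = 784 ≡ 106 (mod 113)
106^128 ≡ 106^2 = 11236 ≡ 49 (mod 113)
106^218 = 106^128 × 106^64 × 106^16 × 106^8 × 106^2 ≡ 49 × 106 × 49 × 106 × 49 (mod 113).
Accumulate the product:
49 × 106 = 5194 ≡ 109
109 × 49 = 5341 ≡ 30
30 × 106 = 3180 ≡ 16
16 × 49 = 784 ≡ 106

106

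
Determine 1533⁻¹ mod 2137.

697

2137 = 1×1533 + 604
1533 = 2×604 + 325
604 = 1×325 + 279
325 = 1×279 + 46
279 = 6×46 + 3
46 = 15×3 + 1
3 = 3×1 + 0
gcd(1533, 2137) = 1, so the inverse exists.
Back-substitute for 1:
1 = 1×46 − 15×3
  = −15×279 + 91×46
  = 91×325 − 106×279
  = −106×604 + 197×325
  = 197×1533 − 500×604
  = −500×2137 + 697×1533
So 1533⁻¹ ≡ 697 (mod 2137).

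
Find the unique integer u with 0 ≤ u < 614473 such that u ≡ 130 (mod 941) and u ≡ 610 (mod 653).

411347

941⁻¹ mod 653: 941*424 ≡ 1 (mod 653), so 941⁻¹ ≡ 424.
u = 130 + 941*((610 − 130)*424 mod 653) = 130 + 941*437 = 411347.
Check: 411347 mod 941 = 130, 411347 mod 653 = 610. ✓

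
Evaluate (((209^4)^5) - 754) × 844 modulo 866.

(209)^4 ≡ 539 (mod 866)
(539)^5 ≡ 643 (mod 866)
643 - 754 = -111 ≡ 755 (mod 866)
755 × 844 = 637220 ≡ 710 (mod 866)

710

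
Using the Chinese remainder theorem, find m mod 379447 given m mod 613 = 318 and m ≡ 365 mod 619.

613⁻¹ mod 619: 613*103 ≡ 1 (mod 619), so 613⁻¹ ≡ 103.
m = 318 + 613*((365 − 318)*103 mod 619) = 318 + 613*508 = 311722.

311722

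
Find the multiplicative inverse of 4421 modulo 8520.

Apply the Euclidean algorithm and back-substitute:
8520 = 1×4421 + 4099
4421 = 1×4099 + 322
4099 = 12×322 + 235
322 = 1×235 + 87
235 = 2×87 + 61
87 = 1×61 + 26
61 = 2×26 + 9
26 = 2×9 + 8
9 = 1×8 + 1
8 = 8×1 + 0
gcd(4421, 8520) = 1, so the inverse exists.
Back-substitute for 1:
1 = 1×9 − 1×8
  = −1×26 + 3×9
  = 3×61 − 7×26
  = −7×87 + 10×61
  = 10×235 − 27×87
  = −27×322 + 37×235
  = 37×4099 − 471×322
  = −471×4421 + 508×4099
  = 508×8520 − 979×4421
So 4421⁻¹ ≡ −979 ≡ 7541 (mod 8520).

7541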